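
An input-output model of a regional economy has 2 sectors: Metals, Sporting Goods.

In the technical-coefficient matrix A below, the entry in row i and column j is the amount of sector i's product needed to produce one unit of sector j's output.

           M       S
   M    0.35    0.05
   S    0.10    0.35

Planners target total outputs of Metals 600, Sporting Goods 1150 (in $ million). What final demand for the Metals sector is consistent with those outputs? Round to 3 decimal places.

d_M = 332.500

I − A =
  [   0.65    -0.05]
  [  -0.10     0.65]
d = (I − A) x:
  d_M = (+0.65)·600 + (-0.05)·1150 = 332.500
  d_S = (-0.10)·600 + (+0.65)·1150 = 687.500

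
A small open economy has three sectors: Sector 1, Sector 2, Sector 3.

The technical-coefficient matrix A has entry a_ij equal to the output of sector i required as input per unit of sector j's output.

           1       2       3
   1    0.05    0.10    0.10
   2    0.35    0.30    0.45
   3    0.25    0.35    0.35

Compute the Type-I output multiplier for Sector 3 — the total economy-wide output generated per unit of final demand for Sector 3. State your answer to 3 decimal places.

m_3 = 5.517

I − A =
  [   0.95    -0.10    -0.10]
  [  -0.35     0.70    -0.45]
  [  -0.25    -0.35     0.65]
Cofactors of I−A, C_ij = (−1)^(i+j)·(minor ij) (rows/columns in the sector order above):
  C_11 = (0.70)(0.65) − (-0.45)(-0.35) = 0.2975
  C_12 = −[(-0.35)(0.65) − (-0.45)(-0.25)] = 0.3400
  C_13 = (-0.35)(-0.35) − (0.70)(-0.25) = 0.2975
  C_21 = −[(-0.10)(0.65) − (-0.10)(-0.35)] = 0.1000
  C_22 = (0.95)(0.65) − (-0.10)(-0.25) = 0.5925
  C_23 = −[(0.95)(-0.35) − (-0.10)(-0.25)] = 0.3575
  C_31 = (-0.10)(-0.45) − (-0.10)(0.70) = 0.1150
  C_32 = −[(0.95)(-0.45) − (-0.10)(-0.35)] = 0.4625
  C_33 = (0.95)(0.70) − (-0.10)(-0.35) = 0.6300
det(I−A) = Σ_j (I−A)_1j·C_1j = (0.95)(0.2975) + (-0.10)(0.3400) + (-0.10)(0.2975) = 0.218875
adj(I−A) = Cᵀ =
  [ 0.2975   0.1000   0.1150]
  [ 0.3400   0.5925   0.4625]
  [ 0.2975   0.3575   0.6300]
(I − A)⁻¹ = adj(I−A) / det(I−A) ≈
  [   1.3592     0.4569     0.5254]
  [   1.5534     2.7070     2.1131]
  [   1.3592     1.6334     2.8784]
The output multiplier for sector j is the column-j sum of the Leontief inverse (I − A)⁻¹ = adj(I−A) / det(I−A).
Column 3 of adj(I−A): (0.1150, 0.4625, 0.6300); det(I−A) = 0.218875.
m_3 = (0.1150 + 0.4625 + 0.6300) / 0.218875 = 1.2075 / 0.218875 ≈ 5.517.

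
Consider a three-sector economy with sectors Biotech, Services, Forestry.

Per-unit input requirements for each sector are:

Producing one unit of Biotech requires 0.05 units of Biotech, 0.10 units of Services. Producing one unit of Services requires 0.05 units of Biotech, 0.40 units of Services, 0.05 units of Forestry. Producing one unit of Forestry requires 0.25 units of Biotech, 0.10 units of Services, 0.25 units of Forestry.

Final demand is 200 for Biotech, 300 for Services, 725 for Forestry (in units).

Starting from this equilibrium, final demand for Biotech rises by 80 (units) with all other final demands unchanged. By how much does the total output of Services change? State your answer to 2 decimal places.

I − A =
  [   0.95    -0.05    -0.25]
  [  -0.10     0.60    -0.10]
  [   0.00    -0.05     0.75]
Cofactors of I−A, C_ij = (−1)^(i+j)·(minor ij) (rows/columns in the sector order above):
  C_11 = (0.60)(0.75) − (-0.10)(-0.05) = 0.4450
  C_12 = −[(-0.10)(0.75) − (-0.10)(0.00)] = 0.0750
  C_13 = (-0.10)(-0.05) − (0.60)(0.00) = 0.0050
  C_21 = −[(-0.05)(0.75) − (-0.25)(-0.05)] = 0.0500
  C_22 = (0.95)(0.75) − (-0.25)(0.00) = 0.7125
  C_23 = −[(0.95)(-0.05) − (-0.05)(0.00)] = 0.0475
  C_31 = (-0.05)(-0.10) − (-0.25)(0.60) = 0.1550
  C_32 = −[(0.95)(-0.10) − (-0.25)(-0.10)] = 0.1200
  C_33 = (0.95)(0.60) − (-0.05)(-0.10) = 0.5650
det(I−A) = Σ_j (I−A)_1j·C_1j = (0.95)(0.4450) + (-0.05)(0.0750) + (-0.25)(0.0050) = 0.41775
adj(I−A) = Cᵀ =
  [ 0.4450   0.0500   0.1550]
  [ 0.0750   0.7125   0.1200]
  [ 0.0050   0.0475   0.5650]
(I − A)⁻¹ = adj(I−A) / det(I−A) ≈
  [   1.0652     0.1197     0.3710]
  [   0.1795     1.7056     0.2873]
  [   0.0120     0.1137     1.3525]
Δx = (I − A)⁻¹ Δd with Δd having +80 in the Biotech component and 0 elsewhere.
So Δx_S = L_SB · (+80), where L_SB = adj(I−A)_SB / det(I−A) = 0.0750 / 0.41775.
Δx_S = 0.0750 × (+80) / 0.41775 = 6.00 / 0.41775 ≈ 14.36.

Δx_S = 14.36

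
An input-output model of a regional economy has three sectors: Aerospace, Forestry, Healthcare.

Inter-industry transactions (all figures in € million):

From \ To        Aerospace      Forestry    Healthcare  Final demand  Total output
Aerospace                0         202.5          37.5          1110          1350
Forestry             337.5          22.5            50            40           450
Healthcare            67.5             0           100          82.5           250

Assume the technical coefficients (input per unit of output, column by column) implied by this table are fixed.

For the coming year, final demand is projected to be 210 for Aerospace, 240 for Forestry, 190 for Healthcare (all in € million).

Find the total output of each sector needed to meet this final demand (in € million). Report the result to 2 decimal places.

x_A = 465.85, x_F = 450.06, x_H = 355.49

Technical coefficients a_ij = z_ij / X_j:
  a_AA = 0/1350 = 0.00, a_FA = 337.5/1350 = 0.25, a_HA = 67.5/1350 = 0.05
  a_AF = 202.5/450 = 0.45, a_FF = 22.5/450 = 0.05, a_HF = 0/450 = 0.00
  a_AH = 37.5/250 = 0.15, a_FH = 50/250 = 0.20, a_HH = 100/250 = 0.40
I − A =
  [   1.00    -0.45    -0.15]
  [  -0.25     0.95    -0.20]
  [  -0.05     0.00     0.60]
Cofactors of I−A, C_ij = (−1)^(i+j)·(minor ij) (rows/columns in the sector order above):
  C_11 = (0.95)(0.60) − (-0.20)(0.00) = 0.5700
  C_12 = −[(-0.25)(0.60) − (-0.20)(-0.05)] = 0.1600
  C_13 = (-0.25)(0.00) − (0.95)(-0.05) = 0.0475
  C_21 = −[(-0.45)(0.60) − (-0.15)(0.00)] = 0.2700
  C_22 = (1.00)(0.60) − (-0.15)(-0.05) = 0.5925
  C_23 = −[(1.00)(0.00) − (-0.45)(-0.05)] = 0.0225
  C_31 = (-0.45)(-0.20) − (-0.15)(0.95) = 0.2325
  C_32 = −[(1.00)(-0.20) − (-0.15)(-0.25)] = 0.2375
  C_33 = (1.00)(0.95) − (-0.45)(-0.25) = 0.8375
det(I−A) = Σ_j (I−A)_1j·C_1j = (1.00)(0.5700) + (-0.45)(0.1600) + (-0.15)(0.0475) = 0.490875
adj(I−A) = Cᵀ =
  [ 0.5700   0.2700   0.2325]
  [ 0.1600   0.5925   0.2375]
  [ 0.0475   0.0225   0.8375]
(I − A)⁻¹ = adj(I−A) / det(I−A) ≈
  [   1.1612     0.5500     0.4736]
  [   0.3259     1.2070     0.4838]
  [   0.0968     0.0458     1.7061]
x = (I − A)⁻¹ d = adj(I−A)·d / det(I−A), with det(I−A) = 0.490875:
  x_A = (0.5700·210 + 0.2700·240 + 0.2325·190) / 0.490875 = 228.675 / 0.490875 ≈ 465.85
  x_F = (0.1600·210 + 0.5925·240 + 0.2375·190) / 0.490875 = 220.925 / 0.490875 ≈ 450.06
  x_H = (0.0475·210 + 0.0225·240 + 0.8375·190) / 0.490875 = 174.50 / 0.490875 ≈ 355.49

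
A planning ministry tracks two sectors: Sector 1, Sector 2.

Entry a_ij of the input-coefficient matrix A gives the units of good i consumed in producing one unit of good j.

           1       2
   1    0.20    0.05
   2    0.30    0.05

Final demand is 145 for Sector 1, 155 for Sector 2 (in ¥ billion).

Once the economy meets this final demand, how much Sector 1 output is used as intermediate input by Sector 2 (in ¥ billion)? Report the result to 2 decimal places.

I − A =
  [   0.80    -0.05]
  [  -0.30     0.95]
det(I−A) = (0.80)(0.95) − (-0.05)(-0.30) = 0.7450
adj(I−A) = [[0.95, 0.05], [0.30, 0.80]]
(I − A)⁻¹ = adj(I−A) / det(I−A) ≈
  [   1.2752     0.0671]
  [   0.4027     1.0738]
First solve x = (I − A)⁻¹ d = adj(I−A)·d / det(I−A); in particular x_2 = (0.30·145 + 0.80·155) / 0.7450 = 167.50 / 0.7450 ≈ 224.8322.
Intermediate flow from 1 to 2: z_12 = a_12 · x_2 = 0.05 × 167.50 / 0.7450 = 8.375 / 0.7450 ≈ 11.24.

z_12 = 11.24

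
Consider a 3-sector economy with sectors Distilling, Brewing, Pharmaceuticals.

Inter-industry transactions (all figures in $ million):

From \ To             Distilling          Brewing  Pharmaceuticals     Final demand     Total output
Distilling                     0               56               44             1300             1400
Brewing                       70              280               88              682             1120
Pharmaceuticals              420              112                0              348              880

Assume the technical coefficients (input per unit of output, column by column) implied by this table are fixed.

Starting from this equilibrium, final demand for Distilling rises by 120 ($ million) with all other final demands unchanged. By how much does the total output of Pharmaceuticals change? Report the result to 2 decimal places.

Technical coefficients a_ij = z_ij / X_j:
  a_11 = 0/1400 = 0.00, a_21 = 70/1400 = 0.05, a_31 = 420/1400 = 0.30
  a_12 = 56/1120 = 0.05, a_22 = 280/1120 = 0.25, a_32 = 112/1120 = 0.10
  a_13 = 44/880 = 0.05, a_23 = 88/880 = 0.10, a_33 = 0/880 = 0.00
I − A =
  [   1.00    -0.05    -0.05]
  [  -0.05     0.75    -0.10]
  [  -0.30    -0.10     1.00]
Cofactors of I−A, C_ij = (−1)^(i+j)·(minor ij) (rows/columns in the sector order above):
  C_11 = (0.75)(1.00) − (-0.10)(-0.10) = 0.7400
  C_12 = −[(-0.05)(1.00) − (-0.10)(-0.30)] = 0.0800
  C_13 = (-0.05)(-0.10) − (0.75)(-0.30) = 0.2300
  C_21 = −[(-0.05)(1.00) − (-0.05)(-0.10)] = 0.0550
  C_22 = (1.00)(1.00) − (-0.05)(-0.30) = 0.9850
  C_23 = −[(1.00)(-0.10) − (-0.05)(-0.30)] = 0.1150
  C_31 = (-0.05)(-0.10) − (-0.05)(0.75) = 0.0425
  C_32 = −[(1.00)(-0.10) − (-0.05)(-0.05)] = 0.1025
  C_33 = (1.00)(0.75) − (-0.05)(-0.05) = 0.7475
det(I−A) = Σ_j (I−A)_1j·C_1j = (1.00)(0.7400) + (-0.05)(0.0800) + (-0.05)(0.2300) = 0.7245
adj(I−A) = Cᵀ =
  [ 0.7400   0.0550   0.0425]
  [ 0.0800   0.9850   0.1025]
  [ 0.2300   0.1150   0.7475]
(I − A)⁻¹ = adj(I−A) / det(I−A) ≈
  [   1.0214     0.0759     0.0587]
  [   0.1104     1.3596     0.1415]
  [   0.3175     0.1587     1.0317]
Δx = (I − A)⁻¹ Δd with Δd having +120 in the Distilling component and 0 elsewhere.
So Δx_3 = L_31 · (+120), where L_31 = adj(I−A)_31 / det(I−A) = 0.2300 / 0.7245.
Δx_3 = 0.2300 × (+120) / 0.7245 = 27.60 / 0.7245 ≈ 38.10.

Δx_3 = 38.10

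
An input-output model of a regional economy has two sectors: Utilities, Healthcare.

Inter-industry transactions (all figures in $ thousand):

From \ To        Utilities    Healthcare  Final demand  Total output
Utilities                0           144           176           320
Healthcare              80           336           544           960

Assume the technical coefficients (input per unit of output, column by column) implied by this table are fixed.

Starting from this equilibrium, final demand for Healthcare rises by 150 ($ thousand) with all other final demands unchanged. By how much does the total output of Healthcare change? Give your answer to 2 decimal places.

Technical coefficients a_ij = z_ij / X_j:
  a_11 = 0/320 = 0.00, a_21 = 80/320 = 0.25
  a_12 = 144/960 = 0.15, a_22 = 336/960 = 0.35
I − A =
  [   1.00    -0.15]
  [  -0.25     0.65]
det(I−A) = (1.00)(0.65) − (-0.15)(-0.25) = 0.6125
adj(I−A) = [[0.65, 0.15], [0.25, 1.00]]
(I − A)⁻¹ = adj(I−A) / det(I−A) ≈
  [   1.0612     0.2449]
  [   0.4082     1.6327]
Δx = (I − A)⁻¹ Δd with Δd having +150 in the Healthcare component and 0 elsewhere.
So Δx_2 = L_22 · (+150), where L_22 = adj(I−A)_22 / det(I−A) = 1.00 / 0.6125.
Δx_2 = 1.00 × (+150) / 0.6125 = 150.00 / 0.6125 ≈ 244.90.

Δx_2 = 244.90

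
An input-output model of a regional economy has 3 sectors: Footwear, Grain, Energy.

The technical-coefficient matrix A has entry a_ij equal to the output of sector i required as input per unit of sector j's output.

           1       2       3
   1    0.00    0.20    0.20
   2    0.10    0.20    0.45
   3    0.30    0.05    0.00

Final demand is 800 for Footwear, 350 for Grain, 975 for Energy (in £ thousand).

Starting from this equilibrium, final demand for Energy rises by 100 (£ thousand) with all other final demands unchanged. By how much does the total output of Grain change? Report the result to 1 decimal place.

Δx_2 = 69.0

I − A =
  [   1.00    -0.20    -0.20]
  [  -0.10     0.80    -0.45]
  [  -0.30    -0.05     1.00]
Cofactors of I−A, C_ij = (−1)^(i+j)·(minor ij) (rows/columns in the sector order above):
  C_11 = (0.80)(1.00) − (-0.45)(-0.05) = 0.7775
  C_12 = −[(-0.10)(1.00) − (-0.45)(-0.30)] = 0.2350
  C_13 = (-0.10)(-0.05) − (0.80)(-0.30) = 0.2450
  C_21 = −[(-0.20)(1.00) − (-0.20)(-0.05)] = 0.2100
  C_22 = (1.00)(1.00) − (-0.20)(-0.30) = 0.9400
  C_23 = −[(1.00)(-0.05) − (-0.20)(-0.30)] = 0.1100
  C_31 = (-0.20)(-0.45) − (-0.20)(0.80) = 0.2500
  C_32 = −[(1.00)(-0.45) − (-0.20)(-0.10)] = 0.4700
  C_33 = (1.00)(0.80) − (-0.20)(-0.10) = 0.7800
det(I−A) = Σ_j (I−A)_1j·C_1j = (1.00)(0.7775) + (-0.20)(0.2350) + (-0.20)(0.2450) = 0.6815
adj(I−A) = Cᵀ =
  [ 0.7775   0.2100   0.2500]
  [ 0.2350   0.9400   0.4700]
  [ 0.2450   0.1100   0.7800]
(I − A)⁻¹ = adj(I−A) / det(I−A) ≈
  [   1.1409     0.3081     0.3668]
  [   0.3448     1.3793     0.6897]
  [   0.3595     0.1614     1.1445]
Δx = (I − A)⁻¹ Δd with Δd having +100 in the Energy component and 0 elsewhere.
So Δx_2 = L_23 · (+100), where L_23 = adj(I−A)_23 / det(I−A) = 0.4700 / 0.6815.
Δx_2 = 0.4700 × (+100) / 0.6815 = 47.00 / 0.6815 ≈ 69.0.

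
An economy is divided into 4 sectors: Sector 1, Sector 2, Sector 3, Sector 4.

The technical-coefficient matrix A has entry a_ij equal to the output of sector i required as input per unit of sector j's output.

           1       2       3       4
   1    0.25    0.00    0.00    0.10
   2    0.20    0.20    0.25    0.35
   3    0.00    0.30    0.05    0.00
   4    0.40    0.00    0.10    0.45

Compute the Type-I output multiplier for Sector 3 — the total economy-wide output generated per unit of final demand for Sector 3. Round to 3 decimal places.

I − A =
  [   0.75     0.00     0.00    -0.10]
  [  -0.20     0.80    -0.25    -0.35]
  [   0.00    -0.30     0.95     0.00]
  [  -0.40     0.00    -0.10     0.55]
Compute the cofactors C_ij = (−1)^(i+j)·(3×3 minor ij) of I−A; the adjugate is their transpose:
adj(I−A) = Cᵀ =
  [ 0.366250   0.003000   0.008000   0.068500]
  [ 0.237500   0.353875   0.121375   0.268375]
  [ 0.075000   0.111750   0.298000   0.084750]
  [ 0.280000   0.022500   0.060000   0.513750]
det(I−A) = Σ_j (I−A)_1j·C_1j = (0.75)(0.366250) + (0.00)(0.237500) + (0.00)(0.075000) + (-0.10)(0.280000) = 0.2466875
(I − A)⁻¹ = adj(I−A) / det(I−A) ≈
  [   1.4847     0.0122     0.0324     0.2777]
  [   0.9628     1.4345     0.4920     1.0879]
  [   0.3040     0.4530     1.2080     0.3436]
  [   1.1350     0.0912     0.2432     2.0826]
The output multiplier for sector j is the column-j sum of the Leontief inverse (I − A)⁻¹ = adj(I−A) / det(I−A).
Column 3 of adj(I−A): (0.008000, 0.121375, 0.298000, 0.060000); det(I−A) = 0.2466875.
m_3 = (0.008000 + 0.121375 + 0.298000 + 0.060000) / 0.2466875 = 0.487375 / 0.2466875 ≈ 1.976.

m_3 = 1.976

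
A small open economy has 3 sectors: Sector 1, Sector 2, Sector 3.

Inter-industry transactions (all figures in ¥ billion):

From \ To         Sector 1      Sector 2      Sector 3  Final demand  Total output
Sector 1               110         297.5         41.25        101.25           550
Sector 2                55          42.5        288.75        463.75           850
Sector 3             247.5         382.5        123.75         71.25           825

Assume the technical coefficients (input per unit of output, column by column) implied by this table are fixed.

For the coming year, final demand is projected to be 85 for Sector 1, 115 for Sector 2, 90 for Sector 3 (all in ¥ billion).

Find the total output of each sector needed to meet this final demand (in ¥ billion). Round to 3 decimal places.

x_1 = 260.875, x_2 = 296.173, x_3 = 400.790

Technical coefficients a_ij = z_ij / X_j:
  a_11 = 110/550 = 0.20, a_21 = 55/550 = 0.10, a_31 = 247.5/550 = 0.45
  a_12 = 297.5/850 = 0.35, a_22 = 42.5/850 = 0.05, a_32 = 382.5/850 = 0.45
  a_13 = 41.25/825 = 0.05, a_23 = 288.75/825 = 0.35, a_33 = 123.75/825 = 0.15
I − A =
  [   0.80    -0.35    -0.05]
  [  -0.10     0.95    -0.35]
  [  -0.45    -0.45     0.85]
Cofactors of I−A, C_ij = (−1)^(i+j)·(minor ij) (rows/columns in the sector order above):
  C_11 = (0.95)(0.85) − (-0.35)(-0.45) = 0.6500
  C_12 = −[(-0.10)(0.85) − (-0.35)(-0.45)] = 0.2425
  C_13 = (-0.10)(-0.45) − (0.95)(-0.45) = 0.4725
  C_21 = −[(-0.35)(0.85) − (-0.05)(-0.45)] = 0.3200
  C_22 = (0.80)(0.85) − (-0.05)(-0.45) = 0.6575
  C_23 = −[(0.80)(-0.45) − (-0.35)(-0.45)] = 0.5175
  C_31 = (-0.35)(-0.35) − (-0.05)(0.95) = 0.1700
  C_32 = −[(0.80)(-0.35) − (-0.05)(-0.10)] = 0.2850
  C_33 = (0.80)(0.95) − (-0.35)(-0.10) = 0.7250
det(I−A) = Σ_j (I−A)_1j·C_1j = (0.80)(0.6500) + (-0.35)(0.2425) + (-0.05)(0.4725) = 0.4115
adj(I−A) = Cᵀ =
  [ 0.6500   0.3200   0.1700]
  [ 0.2425   0.6575   0.2850]
  [ 0.4725   0.5175   0.7250]
(I − A)⁻¹ = adj(I−A) / det(I−A) ≈
  [   1.5796     0.7776     0.4131]
  [   0.5893     1.5978     0.6926]
  [   1.1482     1.2576     1.7618]
x = (I − A)⁻¹ d = adj(I−A)·d / det(I−A), with det(I−A) = 0.4115:
  x_1 = (0.6500·85 + 0.3200·115 + 0.1700·90) / 0.4115 = 107.35 / 0.4115 ≈ 260.875
  x_2 = (0.2425·85 + 0.6575·115 + 0.2850·90) / 0.4115 = 121.875 / 0.4115 ≈ 296.173
  x_3 = (0.4725·85 + 0.5175·115 + 0.7250·90) / 0.4115 = 164.925 / 0.4115 ≈ 400.790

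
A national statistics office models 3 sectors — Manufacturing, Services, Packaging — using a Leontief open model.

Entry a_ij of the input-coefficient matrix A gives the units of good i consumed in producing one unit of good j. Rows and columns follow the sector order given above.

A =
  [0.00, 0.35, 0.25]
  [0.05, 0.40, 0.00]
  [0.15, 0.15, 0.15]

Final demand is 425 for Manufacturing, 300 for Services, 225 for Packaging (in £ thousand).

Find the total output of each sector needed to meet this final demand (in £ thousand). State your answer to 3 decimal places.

x_1 = 745.619, x_2 = 562.135, x_3 = 495.486

I − A =
  [   1.00    -0.35    -0.25]
  [  -0.05     0.60     0.00]
  [  -0.15    -0.15     0.85]
Cofactors of I−A, C_ij = (−1)^(i+j)·(minor ij) (rows/columns in the sector order above):
  C_11 = (0.60)(0.85) − (0.00)(-0.15) = 0.5100
  C_12 = −[(-0.05)(0.85) − (0.00)(-0.15)] = 0.0425
  C_13 = (-0.05)(-0.15) − (0.60)(-0.15) = 0.0975
  C_21 = −[(-0.35)(0.85) − (-0.25)(-0.15)] = 0.3350
  C_22 = (1.00)(0.85) − (-0.25)(-0.15) = 0.8125
  C_23 = −[(1.00)(-0.15) − (-0.35)(-0.15)] = 0.2025
  C_31 = (-0.35)(0.00) − (-0.25)(0.60) = 0.1500
  C_32 = −[(1.00)(0.00) − (-0.25)(-0.05)] = 0.0125
  C_33 = (1.00)(0.60) − (-0.35)(-0.05) = 0.5825
det(I−A) = Σ_j (I−A)_1j·C_1j = (1.00)(0.5100) + (-0.35)(0.0425) + (-0.25)(0.0975) = 0.47075
adj(I−A) = Cᵀ =
  [ 0.5100   0.3350   0.1500]
  [ 0.0425   0.8125   0.0125]
  [ 0.0975   0.2025   0.5825]
(I − A)⁻¹ = adj(I−A) / det(I−A) ≈
  [   1.0834     0.7116     0.3186]
  [   0.0903     1.7260     0.0266]
  [   0.2071     0.4302     1.2374]
x = (I − A)⁻¹ d = adj(I−A)·d / det(I−A), with det(I−A) = 0.47075:
  x_1 = (0.5100·425 + 0.3350·300 + 0.1500·225) / 0.47075 = 351.00 / 0.47075 ≈ 745.619
  x_2 = (0.0425·425 + 0.8125·300 + 0.0125·225) / 0.47075 = 264.625 / 0.47075 ≈ 562.135
  x_3 = (0.0975·425 + 0.2025·300 + 0.5825·225) / 0.47075 = 233.25 / 0.47075 ≈ 495.486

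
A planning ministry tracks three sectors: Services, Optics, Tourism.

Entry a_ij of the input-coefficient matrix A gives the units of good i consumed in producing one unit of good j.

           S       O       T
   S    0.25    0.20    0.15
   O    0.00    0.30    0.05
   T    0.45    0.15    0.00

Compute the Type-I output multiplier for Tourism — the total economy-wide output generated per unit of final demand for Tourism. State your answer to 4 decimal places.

m_T = 1.4488

I − A =
  [   0.75    -0.20    -0.15]
  [   0.00     0.70    -0.05]
  [  -0.45    -0.15     1.00]
Cofactors of I−A, C_ij = (−1)^(i+j)·(minor ij) (rows/columns in the sector order above):
  C_11 = (0.70)(1.00) − (-0.05)(-0.15) = 0.6925
  C_12 = −[(0.00)(1.00) − (-0.05)(-0.45)] = 0.0225
  C_13 = (0.00)(-0.15) − (0.70)(-0.45) = 0.3150
  C_21 = −[(-0.20)(1.00) − (-0.15)(-0.15)] = 0.2225
  C_22 = (0.75)(1.00) − (-0.15)(-0.45) = 0.6825
  C_23 = −[(0.75)(-0.15) − (-0.20)(-0.45)] = 0.2025
  C_31 = (-0.20)(-0.05) − (-0.15)(0.70) = 0.1150
  C_32 = −[(0.75)(-0.05) − (-0.15)(0.00)] = 0.0375
  C_33 = (0.75)(0.70) − (-0.20)(0.00) = 0.5250
det(I−A) = Σ_j (I−A)_1j·C_1j = (0.75)(0.6925) + (-0.20)(0.0225) + (-0.15)(0.3150) = 0.467625
adj(I−A) = Cᵀ =
  [ 0.6925   0.2225   0.1150]
  [ 0.0225   0.6825   0.0375]
  [ 0.3150   0.2025   0.5250]
(I − A)⁻¹ = adj(I−A) / det(I−A) ≈
  [   1.48089     0.47581     0.24592]
  [   0.04812     1.45950     0.08019]
  [   0.67362     0.43304     1.12269]
The output multiplier for sector j is the column-j sum of the Leontief inverse (I − A)⁻¹ = adj(I−A) / det(I−A).
Column T of adj(I−A): (0.1150, 0.0375, 0.5250); det(I−A) = 0.467625.
m_T = (0.1150 + 0.0375 + 0.5250) / 0.467625 = 0.6775 / 0.467625 ≈ 1.4488.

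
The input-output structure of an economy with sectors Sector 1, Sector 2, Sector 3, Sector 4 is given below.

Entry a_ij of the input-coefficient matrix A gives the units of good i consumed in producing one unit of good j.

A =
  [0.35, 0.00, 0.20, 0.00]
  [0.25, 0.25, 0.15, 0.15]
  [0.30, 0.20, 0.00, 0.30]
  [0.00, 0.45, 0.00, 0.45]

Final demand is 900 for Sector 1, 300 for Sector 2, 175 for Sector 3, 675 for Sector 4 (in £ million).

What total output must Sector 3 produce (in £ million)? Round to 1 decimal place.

x_3 = 2073.8

I − A =
  [   0.65     0.00    -0.20     0.00]
  [  -0.25     0.75    -0.15    -0.15]
  [  -0.30    -0.20     1.00    -0.30]
  [   0.00    -0.45     0.00     0.55]
Compute the cofactors C_ij = (−1)^(i+j)·(3×3 minor ij) of I−A; the adjugate is their transpose:
adj(I−A) = Cᵀ =
  [ 0.308250   0.049000   0.069000   0.051000]
  [ 0.162250   0.324500   0.081125   0.132750]
  [ 0.164750   0.159250   0.224250   0.165750]
  [ 0.132750   0.265500   0.066375   0.413000]
det(I−A) = Σ_j (I−A)_1j·C_1j = (0.65)(0.308250) + (0.00)(0.162250) + (-0.20)(0.164750) + (0.00)(0.132750) = 0.1674125
(I − A)⁻¹ = adj(I−A) / det(I−A) ≈
  [   1.8413     0.2927     0.4122     0.3046]
  [   0.9692     1.9383     0.4846     0.7930]
  [   0.9841     0.9512     1.3395     0.9901]
  [   0.7930     1.5859     0.3965     2.4670]
x = (I − A)⁻¹ d = adj(I−A)·d / det(I−A), with det(I−A) = 0.1674125:
  x_1 = (0.308250·900 + 0.049000·300 + 0.069000·175 + 0.051000·675) / 0.1674125 = 338.625 / 0.1674125 ≈ 2022.7
  x_2 = (0.162250·900 + 0.324500·300 + 0.081125·175 + 0.132750·675) / 0.1674125 = 347.178125 / 0.1674125 ≈ 2073.8
  x_3 = (0.164750·900 + 0.159250·300 + 0.224250·175 + 0.165750·675) / 0.1674125 = 347.175 / 0.1674125 ≈ 2073.8
  x_4 = (0.132750·900 + 0.265500·300 + 0.066375·175 + 0.413000·675) / 0.1674125 = 489.515625 / 0.1674125 ≈ 2924.0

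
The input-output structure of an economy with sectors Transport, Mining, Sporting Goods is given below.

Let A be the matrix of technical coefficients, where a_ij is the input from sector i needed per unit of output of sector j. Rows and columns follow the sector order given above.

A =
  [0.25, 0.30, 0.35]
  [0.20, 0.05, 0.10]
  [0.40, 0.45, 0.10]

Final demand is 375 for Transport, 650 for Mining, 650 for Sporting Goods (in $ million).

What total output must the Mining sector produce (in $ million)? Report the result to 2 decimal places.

I − A =
  [   0.75    -0.30    -0.35]
  [  -0.20     0.95    -0.10]
  [  -0.40    -0.45     0.90]
Cofactors of I−A, C_ij = (−1)^(i+j)·(minor ij) (rows/columns in the sector order above):
  C_11 = (0.95)(0.90) − (-0.10)(-0.45) = 0.8100
  C_12 = −[(-0.20)(0.90) − (-0.10)(-0.40)] = 0.2200
  C_13 = (-0.20)(-0.45) − (0.95)(-0.40) = 0.4700
  C_21 = −[(-0.30)(0.90) − (-0.35)(-0.45)] = 0.4275
  C_22 = (0.75)(0.90) − (-0.35)(-0.40) = 0.5350
  C_23 = −[(0.75)(-0.45) − (-0.30)(-0.40)] = 0.4575
  C_31 = (-0.30)(-0.10) − (-0.35)(0.95) = 0.3625
  C_32 = −[(0.75)(-0.10) − (-0.35)(-0.20)] = 0.1450
  C_33 = (0.75)(0.95) − (-0.30)(-0.20) = 0.6525
det(I−A) = Σ_j (I−A)_1j·C_1j = (0.75)(0.8100) + (-0.30)(0.2200) + (-0.35)(0.4700) = 0.3770
adj(I−A) = Cᵀ =
  [ 0.8100   0.4275   0.3625]
  [ 0.2200   0.5350   0.1450]
  [ 0.4700   0.4575   0.6525]
(I − A)⁻¹ = adj(I−A) / det(I−A) ≈
  [   2.1485     1.1340     0.9615]
  [   0.5836     1.4191     0.3846]
  [   1.2467     1.2135     1.7308]
x = (I − A)⁻¹ d = adj(I−A)·d / det(I−A), with det(I−A) = 0.3770:
  x_T = (0.8100·375 + 0.4275·650 + 0.3625·650) / 0.3770 = 817.25 / 0.3770 ≈ 2167.77
  x_M = (0.2200·375 + 0.5350·650 + 0.1450·650) / 0.3770 = 524.50 / 0.3770 ≈ 1391.25
  x_S = (0.4700·375 + 0.4575·650 + 0.6525·650) / 0.3770 = 897.75 / 0.3770 ≈ 2381.30

x_M = 1391.25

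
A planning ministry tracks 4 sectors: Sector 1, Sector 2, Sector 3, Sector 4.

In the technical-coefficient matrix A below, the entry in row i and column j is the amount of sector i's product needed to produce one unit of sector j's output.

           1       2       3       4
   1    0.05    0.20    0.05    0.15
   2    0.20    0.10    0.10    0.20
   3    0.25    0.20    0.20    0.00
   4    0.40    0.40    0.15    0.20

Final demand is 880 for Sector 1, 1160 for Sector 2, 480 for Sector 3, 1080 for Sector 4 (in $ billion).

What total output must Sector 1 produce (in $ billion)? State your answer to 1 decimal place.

I − A =
  [   0.95    -0.20    -0.05    -0.15]
  [  -0.20     0.90    -0.10    -0.20]
  [  -0.25    -0.20     0.80     0.00]
  [  -0.40    -0.40    -0.15     0.80]
Compute the cofactors C_ij = (−1)^(i+j)·(3×3 minor ij) of I−A; the adjugate is their transpose:
adj(I−A) = Cᵀ =
  [ 0.490000   0.188500   0.080250   0.139000]
  [ 0.219500   0.544375   0.115000   0.177250]
  [ 0.208000   0.195000   0.494000   0.087750]
  [ 0.393750   0.403000   0.190250   0.614750]
det(I−A) = Σ_j (I−A)_1j·C_1j = (0.95)(0.490000) + (-0.20)(0.219500) + (-0.05)(0.208000) + (-0.15)(0.393750) = 0.3521375
(I − A)⁻¹ = adj(I−A) / det(I−A) ≈
  [   1.3915     0.5353     0.2279     0.3947]
  [   0.6233     1.5459     0.3266     0.5034]
  [   0.5907     0.5538     1.4029     0.2492]
  [   1.1182     1.1444     0.5403     1.7458]
x = (I − A)⁻¹ d = adj(I−A)·d / det(I−A), with det(I−A) = 0.3521375:
  x_1 = (0.490000·880 + 0.188500·1160 + 0.080250·480 + 0.139000·1080) / 0.3521375 = 838.50 / 0.3521375 ≈ 2381.2
  x_2 = (0.219500·880 + 0.544375·1160 + 0.115000·480 + 0.177250·1080) / 0.3521375 = 1071.265 / 0.3521375 ≈ 3042.2
  x_3 = (0.208000·880 + 0.195000·1160 + 0.494000·480 + 0.087750·1080) / 0.3521375 = 741.13 / 0.3521375 ≈ 2104.7
  x_4 = (0.393750·880 + 0.403000·1160 + 0.190250·480 + 0.614750·1080) / 0.3521375 = 1569.23 / 0.3521375 ≈ 4456.3

x_1 = 2381.2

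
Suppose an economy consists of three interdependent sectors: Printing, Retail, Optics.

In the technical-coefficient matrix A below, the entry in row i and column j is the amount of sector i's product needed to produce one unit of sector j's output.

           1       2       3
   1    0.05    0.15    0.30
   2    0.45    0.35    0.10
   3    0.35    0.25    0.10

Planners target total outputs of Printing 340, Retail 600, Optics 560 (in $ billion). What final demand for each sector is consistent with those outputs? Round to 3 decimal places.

d_1 = 65.000, d_2 = 181.000, d_3 = 235.000

I − A =
  [   0.95    -0.15    -0.30]
  [  -0.45     0.65    -0.10]
  [  -0.35    -0.25     0.90]
d = (I − A) x:
  d_1 = (+0.95)·340 + (-0.15)·600 + (-0.30)·560 = 65.000
  d_2 = (-0.45)·340 + (+0.65)·600 + (-0.10)·560 = 181.000
  d_3 = (-0.35)·340 + (-0.25)·600 + (+0.90)·560 = 235.000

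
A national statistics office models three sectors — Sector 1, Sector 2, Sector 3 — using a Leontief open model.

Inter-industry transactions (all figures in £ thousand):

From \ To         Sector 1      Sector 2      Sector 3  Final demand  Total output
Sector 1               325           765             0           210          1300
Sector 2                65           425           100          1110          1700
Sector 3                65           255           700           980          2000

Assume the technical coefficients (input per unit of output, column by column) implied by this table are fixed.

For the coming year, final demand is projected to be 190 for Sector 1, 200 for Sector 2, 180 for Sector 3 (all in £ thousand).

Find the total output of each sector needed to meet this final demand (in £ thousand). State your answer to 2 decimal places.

Technical coefficients a_ij = z_ij / X_j:
  a_11 = 325/1300 = 0.25, a_21 = 65/1300 = 0.05, a_31 = 65/1300 = 0.05
  a_12 = 765/1700 = 0.45, a_22 = 425/1700 = 0.25, a_32 = 255/1700 = 0.15
  a_13 = 0/2000 = 0.00, a_23 = 100/2000 = 0.05, a_33 = 700/2000 = 0.35
I − A =
  [   0.75    -0.45     0.00]
  [  -0.05     0.75    -0.05]
  [  -0.05    -0.15     0.65]
Cofactors of I−A, C_ij = (−1)^(i+j)·(minor ij) (rows/columns in the sector order above):
  C_11 = (0.75)(0.65) − (-0.05)(-0.15) = 0.4800
  C_12 = −[(-0.05)(0.65) − (-0.05)(-0.05)] = 0.0350
  C_13 = (-0.05)(-0.15) − (0.75)(-0.05) = 0.0450
  C_21 = −[(-0.45)(0.65) − (0.00)(-0.15)] = 0.2925
  C_22 = (0.75)(0.65) − (0.00)(-0.05) = 0.4875
  C_23 = −[(0.75)(-0.15) − (-0.45)(-0.05)] = 0.1350
  C_31 = (-0.45)(-0.05) − (0.00)(0.75) = 0.0225
  C_32 = −[(0.75)(-0.05) − (0.00)(-0.05)] = 0.0375
  C_33 = (0.75)(0.75) − (-0.45)(-0.05) = 0.5400
det(I−A) = Σ_j (I−A)_1j·C_1j = (0.75)(0.4800) + (-0.45)(0.0350) + (0.00)(0.0450) = 0.34425
adj(I−A) = Cᵀ =
  [ 0.4800   0.2925   0.0225]
  [ 0.0350   0.4875   0.0375]
  [ 0.0450   0.1350   0.5400]
(I − A)⁻¹ = adj(I−A) / det(I−A) ≈
  [   1.3943     0.8497     0.0654]
  [   0.1017     1.4161     0.1089]
  [   0.1307     0.3922     1.5686]
x = (I − A)⁻¹ d = adj(I−A)·d / det(I−A), with det(I−A) = 0.34425:
  x_1 = (0.4800·190 + 0.2925·200 + 0.0225·180) / 0.34425 = 153.75 / 0.34425 ≈ 446.62
  x_2 = (0.0350·190 + 0.4875·200 + 0.0375·180) / 0.34425 = 110.90 / 0.34425 ≈ 322.15
  x_3 = (0.0450·190 + 0.1350·200 + 0.5400·180) / 0.34425 = 132.75 / 0.34425 ≈ 385.62

x_1 = 446.62, x_2 = 322.15, x_3 = 385.62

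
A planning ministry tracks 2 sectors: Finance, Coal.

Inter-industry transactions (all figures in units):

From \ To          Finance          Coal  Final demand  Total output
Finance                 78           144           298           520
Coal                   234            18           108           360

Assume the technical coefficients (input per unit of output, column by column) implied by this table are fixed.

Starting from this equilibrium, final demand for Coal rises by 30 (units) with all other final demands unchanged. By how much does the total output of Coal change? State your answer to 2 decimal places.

Technical coefficients a_ij = z_ij / X_j:
  a_FF = 78/520 = 0.15, a_CF = 234/520 = 0.45
  a_FC = 144/360 = 0.40, a_CC = 18/360 = 0.05
I − A =
  [   0.85    -0.40]
  [  -0.45     0.95]
det(I−A) = (0.85)(0.95) − (-0.40)(-0.45) = 0.6275
adj(I−A) = [[0.95, 0.40], [0.45, 0.85]]
(I − A)⁻¹ = adj(I−A) / det(I−A) ≈
  [   1.5139     0.6375]
  [   0.7171     1.3546]
Δx = (I − A)⁻¹ Δd with Δd having +30 in the Coal component and 0 elsewhere.
So Δx_C = L_CC · (+30), where L_CC = adj(I−A)_CC / det(I−A) = 0.85 / 0.6275.
Δx_C = 0.85 × (+30) / 0.6275 = 25.50 / 0.6275 ≈ 40.64.

Δx_C = 40.64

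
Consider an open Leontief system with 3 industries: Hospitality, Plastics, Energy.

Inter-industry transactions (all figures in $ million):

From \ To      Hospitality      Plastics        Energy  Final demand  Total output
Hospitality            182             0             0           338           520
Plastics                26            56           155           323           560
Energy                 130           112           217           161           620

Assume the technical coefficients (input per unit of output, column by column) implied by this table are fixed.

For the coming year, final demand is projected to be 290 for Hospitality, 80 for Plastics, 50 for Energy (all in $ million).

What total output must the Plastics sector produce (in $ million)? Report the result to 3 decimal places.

Technical coefficients a_ij = z_ij / X_j:
  a_11 = 182/520 = 0.35, a_21 = 26/520 = 0.05, a_31 = 130/520 = 0.25
  a_12 = 0/560 = 0.00, a_22 = 56/560 = 0.10, a_32 = 112/560 = 0.20
  a_13 = 0/620 = 0.00, a_23 = 155/620 = 0.25, a_33 = 217/620 = 0.35
I − A =
  [   0.65     0.00     0.00]
  [  -0.05     0.90    -0.25]
  [  -0.25    -0.20     0.65]
Cofactors of I−A, C_ij = (−1)^(i+j)·(minor ij) (rows/columns in the sector order above):
  C_11 = (0.90)(0.65) − (-0.25)(-0.20) = 0.5350
  C_12 = −[(-0.05)(0.65) − (-0.25)(-0.25)] = 0.0950
  C_13 = (-0.05)(-0.20) − (0.90)(-0.25) = 0.2350
  C_21 = −[(0.00)(0.65) − (0.00)(-0.20)] = 0.0000
  C_22 = (0.65)(0.65) − (0.00)(-0.25) = 0.4225
  C_23 = −[(0.65)(-0.20) − (0.00)(-0.25)] = 0.1300
  C_31 = (0.00)(-0.25) − (0.00)(0.90) = 0.0000
  C_32 = −[(0.65)(-0.25) − (0.00)(-0.05)] = 0.1625
  C_33 = (0.65)(0.90) − (0.00)(-0.05) = 0.5850
det(I−A) = Σ_j (I−A)_1j·C_1j = (0.65)(0.5350) + (0.00)(0.0950) + (0.00)(0.2350) = 0.34775
adj(I−A) = Cᵀ =
  [ 0.5350   0.0000   0.0000]
  [ 0.0950   0.4225   0.1625]
  [ 0.2350   0.1300   0.5850]
(I − A)⁻¹ = adj(I−A) / det(I−A) ≈
  [   1.5385     0.0000     0.0000]
  [   0.2732     1.2150     0.4673]
  [   0.6758     0.3738     1.6822]
x = (I − A)⁻¹ d = adj(I−A)·d / det(I−A), with det(I−A) = 0.34775:
  x_1 = (0.5350·290 + 0.0000·80 + 0.0000·50) / 0.34775 = 155.15 / 0.34775 ≈ 446.154
  x_2 = (0.0950·290 + 0.4225·80 + 0.1625·50) / 0.34775 = 69.475 / 0.34775 ≈ 199.784
  x_3 = (0.2350·290 + 0.1300·80 + 0.5850·50) / 0.34775 = 107.80 / 0.34775 ≈ 309.993

x_2 = 199.784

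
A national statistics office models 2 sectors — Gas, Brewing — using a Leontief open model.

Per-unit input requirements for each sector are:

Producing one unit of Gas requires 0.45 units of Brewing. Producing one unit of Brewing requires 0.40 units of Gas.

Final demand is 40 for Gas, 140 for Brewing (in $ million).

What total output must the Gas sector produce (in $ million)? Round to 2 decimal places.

I − A =
  [   1.00    -0.40]
  [  -0.45     1.00]
det(I−A) = (1.00)(1.00) − (-0.40)(-0.45) = 0.8200
adj(I−A) = [[1.00, 0.40], [0.45, 1.00]]
(I − A)⁻¹ = adj(I−A) / det(I−A) ≈
  [   1.2195     0.4878]
  [   0.5488     1.2195]
x = (I − A)⁻¹ d = adj(I−A)·d / det(I−A), with det(I−A) = 0.8200:
  x_G = (1.00·40 + 0.40·140) / 0.8200 = 96.00 / 0.8200 ≈ 117.07
  x_B = (0.45·40 + 1.00·140) / 0.8200 = 158.00 / 0.8200 ≈ 192.68

x_G = 117.07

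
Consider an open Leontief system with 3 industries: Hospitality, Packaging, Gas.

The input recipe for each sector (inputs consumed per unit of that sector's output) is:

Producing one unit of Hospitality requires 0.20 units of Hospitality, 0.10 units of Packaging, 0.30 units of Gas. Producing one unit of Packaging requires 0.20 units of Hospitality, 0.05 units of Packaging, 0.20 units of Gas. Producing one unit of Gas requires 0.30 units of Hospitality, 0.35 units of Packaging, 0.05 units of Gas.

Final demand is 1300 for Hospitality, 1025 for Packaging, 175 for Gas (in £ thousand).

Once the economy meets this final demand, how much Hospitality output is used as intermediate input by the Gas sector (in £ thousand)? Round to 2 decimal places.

I − A =
  [   0.80    -0.20    -0.30]
  [  -0.10     0.95    -0.35]
  [  -0.30    -0.20     0.95]
Cofactors of I−A, C_ij = (−1)^(i+j)·(minor ij) (rows/columns in the sector order above):
  C_11 = (0.95)(0.95) − (-0.35)(-0.20) = 0.8325
  C_12 = −[(-0.10)(0.95) − (-0.35)(-0.30)] = 0.2000
  C_13 = (-0.10)(-0.20) − (0.95)(-0.30) = 0.3050
  C_21 = −[(-0.20)(0.95) − (-0.30)(-0.20)] = 0.2500
  C_22 = (0.80)(0.95) − (-0.30)(-0.30) = 0.6700
  C_23 = −[(0.80)(-0.20) − (-0.20)(-0.30)] = 0.2200
  C_31 = (-0.20)(-0.35) − (-0.30)(0.95) = 0.3550
  C_32 = −[(0.80)(-0.35) − (-0.30)(-0.10)] = 0.3100
  C_33 = (0.80)(0.95) − (-0.20)(-0.10) = 0.7400
det(I−A) = Σ_j (I−A)_1j·C_1j = (0.80)(0.8325) + (-0.20)(0.2000) + (-0.30)(0.3050) = 0.5345
adj(I−A) = Cᵀ =
  [ 0.8325   0.2500   0.3550]
  [ 0.2000   0.6700   0.3100]
  [ 0.3050   0.2200   0.7400]
(I − A)⁻¹ = adj(I−A) / det(I−A) ≈
  [   1.5575     0.4677     0.6642]
  [   0.3742     1.2535     0.5800]
  [   0.5706     0.4116     1.3845]
First solve x = (I − A)⁻¹ d = adj(I−A)·d / det(I−A); in particular x_G = (0.3050·1300 + 0.2200·1025 + 0.7400·175) / 0.5345 = 751.50 / 0.5345 ≈ 1405.9869.
Intermediate flow from H to G: z_HG = a_HG · x_G = 0.30 × 751.50 / 0.5345 = 225.45 / 0.5345 ≈ 421.80.

z_HG = 421.80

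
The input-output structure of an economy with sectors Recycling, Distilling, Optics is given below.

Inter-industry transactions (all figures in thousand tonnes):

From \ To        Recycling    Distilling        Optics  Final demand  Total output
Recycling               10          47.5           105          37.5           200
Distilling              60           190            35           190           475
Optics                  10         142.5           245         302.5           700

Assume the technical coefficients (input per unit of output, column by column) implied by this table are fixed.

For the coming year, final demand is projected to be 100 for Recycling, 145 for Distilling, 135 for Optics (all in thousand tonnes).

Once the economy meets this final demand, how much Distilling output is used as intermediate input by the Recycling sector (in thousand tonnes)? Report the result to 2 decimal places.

Technical coefficients a_ij = z_ij / X_j:
  a_11 = 10/200 = 0.05, a_21 = 60/200 = 0.30, a_31 = 10/200 = 0.05
  a_12 = 47.5/475 = 0.10, a_22 = 190/475 = 0.40, a_32 = 142.5/475 = 0.30
  a_13 = 105/700 = 0.15, a_23 = 35/700 = 0.05, a_33 = 245/700 = 0.35
I − A =
  [   0.95    -0.10    -0.15]
  [  -0.30     0.60    -0.05]
  [  -0.05    -0.30     0.65]
Cofactors of I−A, C_ij = (−1)^(i+j)·(minor ij) (rows/columns in the sector order above):
  C_11 = (0.60)(0.65) − (-0.05)(-0.30) = 0.3750
  C_12 = −[(-0.30)(0.65) − (-0.05)(-0.05)] = 0.1975
  C_13 = (-0.30)(-0.30) − (0.60)(-0.05) = 0.1200
  C_21 = −[(-0.10)(0.65) − (-0.15)(-0.30)] = 0.1100
  C_22 = (0.95)(0.65) − (-0.15)(-0.05) = 0.6100
  C_23 = −[(0.95)(-0.30) − (-0.10)(-0.05)] = 0.2900
  C_31 = (-0.10)(-0.05) − (-0.15)(0.60) = 0.0950
  C_32 = −[(0.95)(-0.05) − (-0.15)(-0.30)] = 0.0925
  C_33 = (0.95)(0.60) − (-0.10)(-0.30) = 0.5400
det(I−A) = Σ_j (I−A)_1j·C_1j = (0.95)(0.3750) + (-0.10)(0.1975) + (-0.15)(0.1200) = 0.3185
adj(I−A) = Cᵀ =
  [ 0.3750   0.1100   0.0950]
  [ 0.1975   0.6100   0.0925]
  [ 0.1200   0.2900   0.5400]
(I − A)⁻¹ = adj(I−A) / det(I−A) ≈
  [   1.1774     0.3454     0.2983]
  [   0.6201     1.9152     0.2904]
  [   0.3768     0.9105     1.6954]
First solve x = (I − A)⁻¹ d = adj(I−A)·d / det(I−A); in particular x_1 = (0.3750·100 + 0.1100·145 + 0.0950·135) / 0.3185 = 66.275 / 0.3185 ≈ 208.0848.
Intermediate flow from 2 to 1: z_21 = a_21 · x_1 = 0.30 × 66.275 / 0.3185 = 19.8825 / 0.3185 ≈ 62.43.

z_21 = 62.43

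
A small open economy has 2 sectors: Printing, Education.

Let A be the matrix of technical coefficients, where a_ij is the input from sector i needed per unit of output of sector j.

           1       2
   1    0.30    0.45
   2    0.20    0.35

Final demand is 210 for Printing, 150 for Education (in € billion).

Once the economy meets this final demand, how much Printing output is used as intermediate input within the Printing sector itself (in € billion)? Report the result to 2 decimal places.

z_11 = 167.67

I − A =
  [   0.70    -0.45]
  [  -0.20     0.65]
det(I−A) = (0.70)(0.65) − (-0.45)(-0.20) = 0.3650
adj(I−A) = [[0.65, 0.45], [0.20, 0.70]]
(I − A)⁻¹ = adj(I−A) / det(I−A) ≈
  [   1.7808     1.2329]
  [   0.5479     1.9178]
First solve x = (I − A)⁻¹ d = adj(I−A)·d / det(I−A); in particular x_1 = (0.65·210 + 0.45·150) / 0.3650 = 204.00 / 0.3650 ≈ 558.9041.
Intermediate flow from 1 to 1: z_11 = a_11 · x_1 = 0.30 × 204.00 / 0.3650 = 61.20 / 0.3650 ≈ 167.67.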